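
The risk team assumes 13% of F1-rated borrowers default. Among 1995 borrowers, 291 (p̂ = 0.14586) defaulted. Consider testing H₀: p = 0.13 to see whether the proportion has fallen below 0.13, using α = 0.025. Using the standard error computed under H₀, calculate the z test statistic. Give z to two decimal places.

z = 2.11

p̂ = 291/1995 = 0.14586.
Under H₀, SE = √(0.13·0.87/1995) = √(5.66917e-05) = 0.00753.
z = (0.14586 − 0.13)/0.00753 = 0.01586/0.00753 = 2.11.
p-value = P(Z < 2.107) ≈ 0.9824, so at α = 0.025 we fail to reject H₀.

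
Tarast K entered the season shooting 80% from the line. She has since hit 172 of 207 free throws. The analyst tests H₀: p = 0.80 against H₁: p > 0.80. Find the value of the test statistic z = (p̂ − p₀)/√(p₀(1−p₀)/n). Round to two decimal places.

z = 1.11

p̂ = 172/207 ≈ 0.8309.
Standard error under H₀: √(0.8×0.2/207) = 0.0278.
z = (0.8309 − 0.8)/0.0278 = 0.0309/0.0278 = 1.11.
p-value = P(Z > 1.112) ≈ 0.1331.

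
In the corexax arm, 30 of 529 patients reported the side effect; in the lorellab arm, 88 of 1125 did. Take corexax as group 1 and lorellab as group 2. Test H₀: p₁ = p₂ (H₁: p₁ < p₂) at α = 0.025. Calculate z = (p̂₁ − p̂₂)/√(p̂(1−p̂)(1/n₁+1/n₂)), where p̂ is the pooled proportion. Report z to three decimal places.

z = -1.585

p̂₁ = 30/529 = 0.05671, p̂₂ = 88/1125 = 0.07822.
Pooled p̂ = (30+88)/(529+1125) = 118/1654 = 0.07134.
SE = √(p̂(1−p̂)(1/n₁+1/n₂)) = √(0.07134·0.92866·0.00277925) = √(0.000184132) = 0.01357.
z = (0.05671 − 0.07822)/0.01357 = -0.02151/0.01357 = -1.585.
p-value = P(Z < -1.585) ≈ 0.0565. With α = 0.025, fail to reject H₀.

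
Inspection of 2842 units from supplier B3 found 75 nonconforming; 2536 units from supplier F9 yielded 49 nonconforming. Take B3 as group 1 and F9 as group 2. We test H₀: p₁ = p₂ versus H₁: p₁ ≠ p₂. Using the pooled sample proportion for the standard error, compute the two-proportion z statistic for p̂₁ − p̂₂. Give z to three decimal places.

z = 1.724

p̂₁ = 75/2842 ≈ 0.02639, p̂₂ = 49/2536 ≈ 0.01932.
Pooled p̂ = (75+49)/(2842+2536) = 124/5378 = 0.02306.
SE = √(p̂(1−p̂)(1/n₁+1/n₂)) = √(0.02306·0.97694·0.000746187) = √(1.68081e-05) = 0.00410.
z = (0.02639 − 0.01932)/0.00410 = 0.00707/0.00410 = 1.724.
Two-sided p-value ≈ 2·Φ(−1.724) = 0.0847.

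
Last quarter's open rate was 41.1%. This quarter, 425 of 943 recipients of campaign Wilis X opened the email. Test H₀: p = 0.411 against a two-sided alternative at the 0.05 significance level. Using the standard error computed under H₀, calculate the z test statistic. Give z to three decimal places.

z = 2.477

p̂ = 425/943 ≈ 0.450689.
SE = √(p₀(1−p₀)/n) = √(0.24208/943) = 0.016022.
z = (0.450689 − 0.411)/0.016022 = 0.039689/0.016022 = 2.477.
p-value = 2·P(Z > 2.477) ≈ 0.0132. With α = 0.05, reject H₀.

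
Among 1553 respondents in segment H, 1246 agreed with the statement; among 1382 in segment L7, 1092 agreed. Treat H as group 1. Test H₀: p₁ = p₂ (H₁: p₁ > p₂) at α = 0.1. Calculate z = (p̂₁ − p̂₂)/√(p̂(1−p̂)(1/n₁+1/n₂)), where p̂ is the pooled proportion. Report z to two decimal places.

p̂₁ = 1246/1553 ≈ 0.80232, p̂₂ = 1092/1382 ≈ 0.79016.
Pooled p̂ = (1246+1092)/(1553+1382) = 2338/2935 = 0.79659.
SE = √(0.162033 × 0.0013675) = 0.01489.
z = (0.80232 − 0.79016)/0.01489 = 0.01216/0.01489 = 0.82.
p-value = P(Z > 0.817) ≈ 0.2070, so at α = 0.1 we fail to reject H₀.

z = 0.82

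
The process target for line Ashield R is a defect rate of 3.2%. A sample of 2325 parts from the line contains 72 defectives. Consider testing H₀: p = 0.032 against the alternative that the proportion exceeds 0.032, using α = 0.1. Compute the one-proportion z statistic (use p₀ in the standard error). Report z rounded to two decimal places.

z = -0.28

p̂ = 72/2325 = 0.03097.
Under H₀, SE = √(0.032·0.968/2325) = √(1.3323e-05) = 0.00365.
z = (0.03097 − 0.032)/0.00365 = -0.00103/0.00365 = -0.28.
p-value = P(Z > -0.283) ≈ 0.6113. With α = 0.1, fail to reject H₀.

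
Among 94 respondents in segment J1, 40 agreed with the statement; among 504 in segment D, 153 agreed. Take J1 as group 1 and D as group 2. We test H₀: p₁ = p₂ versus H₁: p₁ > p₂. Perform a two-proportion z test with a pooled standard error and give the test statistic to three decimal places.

p̂₁ = 40/94 = 0.42553, p̂₂ = 153/504 = 0.30357.
Pooled p̂ = (40+153)/(94+504) = 193/598 = 0.32274.
SE = √(p̂(1−p̂)(1/n₁+1/n₂)) = √(0.32274·0.67726·0.0126224) = √(0.00275901) = 0.05253.
z = (0.42553 − 0.30357)/0.05253 = 0.12196/0.05253 = 2.322.
p-value = P(Z > 2.322) ≈ 0.0101.

z = 2.322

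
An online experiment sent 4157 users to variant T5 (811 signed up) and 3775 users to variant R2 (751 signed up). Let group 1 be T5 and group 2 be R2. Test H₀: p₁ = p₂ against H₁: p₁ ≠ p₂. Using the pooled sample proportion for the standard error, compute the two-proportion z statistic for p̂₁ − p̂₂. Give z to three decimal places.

z = -0.430

p̂₁ = 811/4157 ≈ 0.195093, p̂₂ = 751/3775 ≈ 0.198940.
Pooled p̂ = (811+751)/(4157+3775) = 1562/7932 = 0.196924.
SE = √(p̂(1−p̂)(1/n₁+1/n₂)) = √(0.196924·0.803076·0.000505459) = √(7.99357e-05) = 0.008941.
z = (0.195093 − 0.198940)/0.008941 = -0.003847/0.008941 = -0.430.
p-value = 2·P(Z > 0.430) ≈ 0.6669.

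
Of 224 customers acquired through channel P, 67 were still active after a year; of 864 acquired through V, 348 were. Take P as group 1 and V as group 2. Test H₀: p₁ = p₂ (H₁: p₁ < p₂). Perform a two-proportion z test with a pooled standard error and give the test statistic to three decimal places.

z = -2.847

p̂₁ = 67/224 = 0.29911, p̂₂ = 348/864 = 0.40278.
Pooled p̂ = (67+348)/(224+864) = 415/1088 = 0.38143.
SE = √(0.235942 × 0.00562169) = 0.03642.
z = (0.29911 − 0.40278)/0.03642 = -0.10367/0.03642 = -2.847.
p-value = P(Z < -2.847) ≈ 0.0022.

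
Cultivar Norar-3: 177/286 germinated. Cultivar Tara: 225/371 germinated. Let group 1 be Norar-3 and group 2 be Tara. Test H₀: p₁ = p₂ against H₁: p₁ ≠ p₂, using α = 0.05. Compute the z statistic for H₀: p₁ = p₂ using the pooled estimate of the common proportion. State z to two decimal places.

p̂₁ = 177/286 = 0.6189, p̂₂ = 225/371 = 0.6065.
Pooled p̂ = (177+225)/(286+371) = 402/657 = 0.6119.
SE = √(0.237485 × 0.00619192) = 0.0383.
z = (0.6189 − 0.6065)/0.0383 = 0.0124/0.0383 = 0.32.
p-value = 2·P(Z > 0.324) ≈ 0.7462. With α = 0.05, fail to reject H₀.

z = 0.32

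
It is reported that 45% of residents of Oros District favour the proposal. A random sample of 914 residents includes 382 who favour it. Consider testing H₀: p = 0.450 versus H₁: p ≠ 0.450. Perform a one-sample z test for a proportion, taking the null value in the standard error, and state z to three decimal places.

z = -1.948

p̂ = 382/914 = 0.41794.
SE = √(p₀(1−p₀)/n) = √(0.2475/914) = 0.01646.
z = (0.41794 − 0.45)/0.01646 = -0.03206/0.01646 = -1.948.
Two-sided p-value ≈ 2·Φ(−1.948) = 0.0514.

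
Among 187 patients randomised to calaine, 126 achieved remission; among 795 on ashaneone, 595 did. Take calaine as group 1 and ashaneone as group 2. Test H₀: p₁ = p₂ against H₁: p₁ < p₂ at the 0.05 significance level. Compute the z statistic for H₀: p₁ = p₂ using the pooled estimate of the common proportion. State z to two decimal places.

p̂₁ = 126/187 ≈ 0.6738, p̂₂ = 595/795 ≈ 0.7484.
Pooled p̂ = (126+595)/(187+795) = 721/982 = 0.7342.
SE = √(0.195143 × 0.00660546) = 0.0359.
z = (0.6738 − 0.7484)/0.0359 = -0.0746/0.0359 = -2.08.
p-value = P(Z < -2.079) ≈ 0.0188; since p < α = 0.05, reject H₀.

z = -2.08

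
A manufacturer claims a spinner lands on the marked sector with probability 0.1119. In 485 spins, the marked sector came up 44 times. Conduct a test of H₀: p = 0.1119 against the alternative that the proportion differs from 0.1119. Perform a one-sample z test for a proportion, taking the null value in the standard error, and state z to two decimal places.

p̂ = 44/485 ≈ 0.0907.
Under H₀, SE = √(0.1119·0.8881/485) = √(0.000204904) = 0.0143.
z = (0.0907 − 0.1119)/0.0143 = -0.0212/0.0143 = -1.48.
Two-sided p-value ≈ 2·Φ(−1.480) = 0.1390.

z = -1.48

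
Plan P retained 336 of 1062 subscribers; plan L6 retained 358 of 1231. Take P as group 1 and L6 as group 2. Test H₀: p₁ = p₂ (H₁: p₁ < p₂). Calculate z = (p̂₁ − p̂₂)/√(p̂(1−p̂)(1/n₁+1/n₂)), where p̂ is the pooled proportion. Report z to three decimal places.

p̂₁ = 336/1062 = 0.316384, p̂₂ = 358/1231 = 0.290820.
Pooled p̂ = (336+358)/(1062+1231) = 694/2293 = 0.302660.
SE = √(p̂(1−p̂)(1/n₁+1/n₂)) = √(0.302660·0.697340·0.00175397) = √(0.000370187) = 0.019240.
z = (0.316384 − 0.290820)/0.019240 = 0.025564/0.019240 = 1.329.
p-value = P(Z < 1.329) ≈ 0.9080.

z = 1.329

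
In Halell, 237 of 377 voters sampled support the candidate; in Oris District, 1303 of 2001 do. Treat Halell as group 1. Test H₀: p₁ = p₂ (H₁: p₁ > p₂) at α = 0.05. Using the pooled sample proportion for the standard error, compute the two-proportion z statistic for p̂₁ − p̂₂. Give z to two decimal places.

z = -0.84

p̂₁ = 237/377 ≈ 0.6286, p̂₂ = 1303/2001 ≈ 0.6512.
Pooled p̂ = (237+1303)/(377+2001) = 1540/2378 = 0.6476.
SE = √(p̂(1−p̂)(1/n₁+1/n₂)) = √(0.6476·0.3524·0.00315227) = √(0.00071939) = 0.0268.
z = (0.6286 − 0.6512)/0.0268 = -0.0226/0.0268 = -0.84.
p-value = P(Z > -0.840) ≈ 0.7995, so at α = 0.05 we fail to reject H₀.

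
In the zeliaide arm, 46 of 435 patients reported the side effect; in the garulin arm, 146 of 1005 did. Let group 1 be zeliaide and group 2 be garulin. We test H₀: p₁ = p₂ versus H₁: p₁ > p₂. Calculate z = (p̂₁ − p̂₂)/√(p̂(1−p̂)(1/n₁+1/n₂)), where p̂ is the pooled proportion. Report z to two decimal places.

z = -2.03

p̂₁ = 46/435 = 0.1057, p̂₂ = 146/1005 = 0.1453.
Pooled p̂ = (46+146)/(435+1005) = 192/1440 = 0.1333.
SE = √(0.115556 × 0.00329388) = 0.0195.
z = (0.1057 − 0.1453)/0.0195 = -0.0396/0.0195 = -2.03.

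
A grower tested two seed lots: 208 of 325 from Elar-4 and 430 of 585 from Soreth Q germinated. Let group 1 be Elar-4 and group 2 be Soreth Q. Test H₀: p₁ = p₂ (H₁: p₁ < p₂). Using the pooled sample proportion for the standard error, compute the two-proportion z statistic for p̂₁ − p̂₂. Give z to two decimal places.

z = -3.00

p̂₁ = 208/325 ≈ 0.6400, p̂₂ = 430/585 ≈ 0.7350.
Pooled p̂ = (208+430)/(325+585) = 638/910 = 0.7011.
SE = √(p̂(1−p̂)(1/n₁+1/n₂)) = √(0.7011·0.2989·0.00478632) = √(0.00100302) = 0.0317.
z = (0.6400 − 0.7350)/0.0317 = -0.0950/0.0317 = -3.00.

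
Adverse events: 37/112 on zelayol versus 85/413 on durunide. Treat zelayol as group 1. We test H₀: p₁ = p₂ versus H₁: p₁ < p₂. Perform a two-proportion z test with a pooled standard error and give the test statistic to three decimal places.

p̂₁ = 37/112 ≈ 0.33036, p̂₂ = 85/413 ≈ 0.20581.
Pooled p̂ = (37+85)/(112+413) = 122/525 = 0.23238.
SE = √(p̂(1−p̂)(1/n₁+1/n₂)) = √(0.23238·0.76762·0.0113499) = √(0.00202459) = 0.04500.
z = (0.33036 − 0.20581)/0.04500 = 0.12455/0.04500 = 2.768.
p-value = P(Z < 2.768) ≈ 0.9972.

z = 2.768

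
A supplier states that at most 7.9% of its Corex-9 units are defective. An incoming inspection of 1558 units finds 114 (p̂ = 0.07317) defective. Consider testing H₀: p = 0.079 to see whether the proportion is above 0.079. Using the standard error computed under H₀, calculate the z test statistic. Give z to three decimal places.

p̂ = 114/1558 = 0.073171.
Standard error under H₀: √(0.079×0.921/1558) = 0.006834.
z = (0.073171 − 0.079)/0.006834 = -0.005829/0.006834 = -0.853.
p-value = P(Z > -0.853) ≈ 0.8032.

z = -0.853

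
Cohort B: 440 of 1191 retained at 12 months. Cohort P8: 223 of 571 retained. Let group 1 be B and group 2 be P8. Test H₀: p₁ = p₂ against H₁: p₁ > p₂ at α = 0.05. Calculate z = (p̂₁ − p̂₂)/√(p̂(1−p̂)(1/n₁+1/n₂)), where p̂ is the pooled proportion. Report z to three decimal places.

p̂₁ = 440/1191 ≈ 0.36944, p̂₂ = 223/571 ≈ 0.39054.
Pooled p̂ = (440+223)/(1191+571) = 663/1762 = 0.37628.
SE = √(p̂(1−p̂)(1/n₁+1/n₂)) = √(0.37628·0.62372·0.00259094) = √(0.000608075) = 0.02466.
z = (0.36944 − 0.39054)/0.02466 = -0.02110/0.02466 = -0.856.
p-value = P(Z > -0.856) ≈ 0.8040. With α = 0.05, fail to reject H₀.

z = -0.856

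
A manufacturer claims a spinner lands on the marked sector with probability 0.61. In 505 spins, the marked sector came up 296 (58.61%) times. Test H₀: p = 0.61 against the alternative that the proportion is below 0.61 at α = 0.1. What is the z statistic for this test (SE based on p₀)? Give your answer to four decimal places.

z = -1.0994

p̂ = 296/505 = 0.5861386.
Standard error under H₀: √(0.61×0.39/505) = 0.0217046.
z = (0.5861386 − 0.61)/0.0217046 = -0.0238614/0.0217046 = -1.0994.
p-value = P(Z < -1.099) ≈ 0.1358, so at α = 0.1 we fail to reject H₀.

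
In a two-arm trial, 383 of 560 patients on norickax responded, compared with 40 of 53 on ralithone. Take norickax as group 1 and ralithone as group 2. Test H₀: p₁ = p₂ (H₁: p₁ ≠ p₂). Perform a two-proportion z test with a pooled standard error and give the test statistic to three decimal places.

z = -1.065

p̂₁ = 383/560 = 0.68393, p̂₂ = 40/53 = 0.75472.
Pooled p̂ = (383+40)/(560+53) = 423/613 = 0.69005.
SE = √(0.213881 × 0.0206536) = 0.06646.
z = (0.68393 − 0.75472)/0.06646 = -0.07079/0.06646 = -1.065.
Two-sided p-value ≈ 2·Φ(−1.065) = 0.2868.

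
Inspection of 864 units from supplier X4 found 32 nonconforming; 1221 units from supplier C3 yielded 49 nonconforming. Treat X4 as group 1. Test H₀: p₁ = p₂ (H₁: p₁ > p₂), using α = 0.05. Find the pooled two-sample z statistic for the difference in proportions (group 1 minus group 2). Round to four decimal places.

z = -0.3602

p̂₁ = 32/864 = 0.0370370, p̂₂ = 49/1221 = 0.0401310.
Pooled p̂ = (32+49)/(864+1221) = 81/2085 = 0.0388489.
SE = √(p̂(1−p̂)(1/n₁+1/n₂)) = √(0.0388489·0.9611511·0.00197641) = √(7.37985e-05) = 0.0085906.
z = (0.0370370 − 0.0401310)/0.0085906 = -0.0030940/0.0085906 = -0.3602.
p-value = P(Z > -0.360) ≈ 0.6406, so at α = 0.05 we fail to reject H₀.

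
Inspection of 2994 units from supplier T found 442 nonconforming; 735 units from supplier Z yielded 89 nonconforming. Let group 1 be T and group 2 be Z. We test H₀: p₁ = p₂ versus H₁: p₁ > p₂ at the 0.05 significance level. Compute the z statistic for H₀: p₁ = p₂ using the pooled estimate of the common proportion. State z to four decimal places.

p̂₁ = 442/2994 = 0.1476286, p̂₂ = 89/735 = 0.1210884.
Pooled p̂ = (442+89)/(2994+735) = 531/3729 = 0.1423974.
SE = √(0.12212 × 0.00169455) = 0.0143854.
z = (0.1476286 − 0.1210884)/0.0143854 = 0.0265402/0.0143854 = 1.8449.
p-value = P(Z > 1.845) ≈ 0.0325, so at α = 0.05 we reject H₀.

z = 1.8449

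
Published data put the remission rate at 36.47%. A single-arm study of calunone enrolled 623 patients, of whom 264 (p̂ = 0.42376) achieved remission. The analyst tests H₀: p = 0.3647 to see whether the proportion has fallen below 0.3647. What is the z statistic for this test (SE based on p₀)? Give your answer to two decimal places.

p̂ = 264/623 ≈ 0.4238.
SE = √(p₀(1−p₀)/n) = √(0.23169/623) = 0.0193.
z = (0.4238 − 0.3647)/0.0193 = 0.0591/0.0193 = 3.06.

z = 3.06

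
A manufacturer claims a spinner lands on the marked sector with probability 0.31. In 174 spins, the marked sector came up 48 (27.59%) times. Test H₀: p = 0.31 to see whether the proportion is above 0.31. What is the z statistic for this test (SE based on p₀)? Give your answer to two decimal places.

p̂ = 48/174 = 0.2759.
SE = √(p₀(1−p₀)/n) = √(0.2139/174) = 0.0351.
z = (0.2759 − 0.31)/0.0351 = -0.0341/0.0351 = -0.97.

z = -0.97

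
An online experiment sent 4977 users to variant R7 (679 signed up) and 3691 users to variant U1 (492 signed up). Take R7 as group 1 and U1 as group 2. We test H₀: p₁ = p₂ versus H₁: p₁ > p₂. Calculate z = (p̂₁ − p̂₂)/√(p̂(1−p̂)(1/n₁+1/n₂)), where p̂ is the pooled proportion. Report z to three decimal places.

p̂₁ = 679/4977 = 0.136428, p̂₂ = 492/3691 = 0.133297.
Pooled p̂ = (679+492)/(4977+3691) = 1171/8668 = 0.135095.
SE = √(0.116844 × 0.000471854) = 0.007425.
z = (0.136428 − 0.133297)/0.007425 = 0.003131/0.007425 = 0.422.

z = 0.422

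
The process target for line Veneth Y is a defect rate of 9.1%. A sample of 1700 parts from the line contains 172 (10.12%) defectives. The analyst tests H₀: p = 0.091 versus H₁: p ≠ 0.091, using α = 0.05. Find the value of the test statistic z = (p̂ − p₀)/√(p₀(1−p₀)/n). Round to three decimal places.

z = 1.459

p̂ = 172/1700 ≈ 0.101176.
SE = √(p₀(1−p₀)/n) = √(0.082719/1700) = 0.006976.
z = (0.101176 − 0.091)/0.006976 = 0.010176/0.006976 = 1.459.
Two-sided p-value ≈ 2·Φ(−1.459) = 0.1446; since p > α = 0.05, fail to reject H₀.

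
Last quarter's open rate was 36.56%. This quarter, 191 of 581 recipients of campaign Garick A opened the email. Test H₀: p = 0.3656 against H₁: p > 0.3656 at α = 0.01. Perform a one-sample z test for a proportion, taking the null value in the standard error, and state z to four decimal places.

z = -1.8447

p̂ = 191/581 ≈ 0.3287435.
Standard error under H₀: √(0.3656×0.6344/581) = 0.0199801.
z = (0.3287435 − 0.3656)/0.0199801 = -0.0368565/0.0199801 = -1.8447.
p-value = P(Z > -1.845) ≈ 0.9675. With α = 0.01, fail to reject H₀.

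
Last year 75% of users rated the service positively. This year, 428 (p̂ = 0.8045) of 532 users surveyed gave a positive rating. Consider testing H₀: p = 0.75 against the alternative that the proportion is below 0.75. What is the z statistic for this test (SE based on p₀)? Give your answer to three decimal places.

z = 2.904

p̂ = 428/532 = 0.80451.
Standard error under H₀: √(0.75×0.25/532) = 0.01877.
z = (0.80451 − 0.75)/0.01877 = 0.05451/0.01877 = 2.904.
p-value = P(Z < 2.904) ≈ 0.9982.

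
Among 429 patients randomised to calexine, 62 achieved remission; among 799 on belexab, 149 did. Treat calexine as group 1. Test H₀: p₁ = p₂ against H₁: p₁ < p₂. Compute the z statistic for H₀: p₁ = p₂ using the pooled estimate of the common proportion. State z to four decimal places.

p̂₁ = 62/429 ≈ 0.144522, p̂₂ = 149/799 ≈ 0.186483.
Pooled p̂ = (62+149)/(429+799) = 211/1228 = 0.171824.
SE = √(0.142301 × 0.00358257) = 0.022579.
z = (0.144522 − 0.186483)/0.022579 = -0.041961/0.022579 = -1.8584.
p-value = P(Z < -1.858) ≈ 0.0316.

z = -1.8584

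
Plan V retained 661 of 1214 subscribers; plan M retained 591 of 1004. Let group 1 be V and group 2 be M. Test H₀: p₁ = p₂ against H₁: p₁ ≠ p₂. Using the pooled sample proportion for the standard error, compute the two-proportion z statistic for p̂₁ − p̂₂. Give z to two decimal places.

p̂₁ = 661/1214 = 0.54448, p̂₂ = 591/1004 = 0.58865.
Pooled p̂ = (661+591)/(1214+1004) = 1252/2218 = 0.56447.
SE = √(0.245843 × 0.00181974) = 0.02115.
z = (0.54448 − 0.58865)/0.02115 = -0.04417/0.02115 = -2.09.
Two-sided p-value ≈ 2·Φ(−2.088) = 0.0368.

z = -2.09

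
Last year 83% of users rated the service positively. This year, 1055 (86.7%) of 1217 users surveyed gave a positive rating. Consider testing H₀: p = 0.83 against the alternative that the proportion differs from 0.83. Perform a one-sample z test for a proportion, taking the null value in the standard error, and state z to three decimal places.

p̂ = 1055/1217 = 0.866886.
SE = √(p₀(1−p₀)/n) = √(0.1411/1217) = 0.010768.
z = (0.866886 − 0.83)/0.010768 = 0.036886/0.010768 = 3.426.
Two-sided p-value ≈ 2·Φ(−3.426) = 0.0006.

z = 3.426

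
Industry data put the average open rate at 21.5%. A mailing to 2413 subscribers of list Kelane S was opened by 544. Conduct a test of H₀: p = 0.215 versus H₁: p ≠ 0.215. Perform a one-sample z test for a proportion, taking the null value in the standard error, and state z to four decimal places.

p̂ = 544/2413 = 0.2254455.
SE = √(p₀(1−p₀)/n) = √(0.16878/2413) = 0.0083633.
z = (0.2254455 − 0.215)/0.0083633 = 0.0104455/0.0083633 = 1.2490.

z = 1.2490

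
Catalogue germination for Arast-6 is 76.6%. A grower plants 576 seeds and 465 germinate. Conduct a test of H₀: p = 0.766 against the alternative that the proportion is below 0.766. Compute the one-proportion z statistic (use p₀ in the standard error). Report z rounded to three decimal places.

z = 2.341

p̂ = 465/576 = 0.80729.
Under H₀, SE = √(0.766·0.234/576) = √(0.000311188) = 0.01764.
z = (0.80729 − 0.766)/0.01764 = 0.04129/0.01764 = 2.341.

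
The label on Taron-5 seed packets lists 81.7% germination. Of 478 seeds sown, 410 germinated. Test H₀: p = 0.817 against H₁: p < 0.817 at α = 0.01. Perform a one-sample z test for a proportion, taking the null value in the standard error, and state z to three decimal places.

p̂ = 410/478 ≈ 0.857741.
Standard error under H₀: √(0.817×0.183/478) = 0.017686.
z = (0.857741 − 0.817)/0.017686 = 0.040741/0.017686 = 2.304.
p-value = P(Z < 2.304) ≈ 0.9894, so at α = 0.01 we fail to reject H₀.

z = 2.304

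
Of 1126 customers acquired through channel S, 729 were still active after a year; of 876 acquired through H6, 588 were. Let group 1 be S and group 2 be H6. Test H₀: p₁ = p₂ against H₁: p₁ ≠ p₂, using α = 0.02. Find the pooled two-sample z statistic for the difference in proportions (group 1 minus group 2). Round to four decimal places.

z = -1.1139

p̂₁ = 729/1126 = 0.647425, p̂₂ = 588/876 = 0.671233.
Pooled p̂ = (729+588)/(1126+876) = 1317/2002 = 0.657842.
SE = √(0.225086 × 0.00202965) = 0.021374.
z = (0.647425 − 0.671233)/0.021374 = -0.023808/0.021374 = -1.1139.
Two-sided p-value ≈ 2·Φ(−1.114) = 0.2653; since p > α = 0.02, fail to reject H₀.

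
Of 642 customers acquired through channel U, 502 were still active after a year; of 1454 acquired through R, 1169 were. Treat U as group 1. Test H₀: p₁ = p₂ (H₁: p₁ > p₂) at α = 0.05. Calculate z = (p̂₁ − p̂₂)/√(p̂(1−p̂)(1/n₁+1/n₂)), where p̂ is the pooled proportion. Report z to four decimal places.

z = -1.1578

p̂₁ = 502/642 ≈ 0.781931, p̂₂ = 1169/1454 ≈ 0.803989.
Pooled p̂ = (502+1169)/(642+1454) = 1671/2096 = 0.797233.
SE = √(0.161653 × 0.00224539) = 0.019052.
z = (0.781931 − 0.803989)/0.019052 = -0.022058/0.019052 = -1.1578.
p-value = P(Z > -1.158) ≈ 0.8765; since p > α = 0.05, fail to reject H₀.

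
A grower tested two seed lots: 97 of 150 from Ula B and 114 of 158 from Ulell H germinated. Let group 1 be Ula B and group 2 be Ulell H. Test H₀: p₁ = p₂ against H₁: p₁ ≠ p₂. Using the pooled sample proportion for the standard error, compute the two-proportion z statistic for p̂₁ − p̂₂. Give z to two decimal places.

p̂₁ = 97/150 = 0.6467, p̂₂ = 114/158 = 0.7215.
Pooled p̂ = (97+114)/(150+158) = 211/308 = 0.6851.
SE = √(p̂(1−p̂)(1/n₁+1/n₂)) = √(0.6851·0.3149·0.0129958) = √(0.00280385) = 0.0530.
z = (0.6467 − 0.7215)/0.0530 = -0.0748/0.0530 = -1.41.
p-value = 2·P(Z > 1.414) ≈ 0.1575.

z = -1.41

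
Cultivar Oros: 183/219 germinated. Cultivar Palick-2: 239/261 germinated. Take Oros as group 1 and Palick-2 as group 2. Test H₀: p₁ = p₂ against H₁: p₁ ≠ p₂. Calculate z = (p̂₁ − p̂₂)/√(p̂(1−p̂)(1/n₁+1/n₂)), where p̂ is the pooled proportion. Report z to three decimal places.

z = -2.682

p̂₁ = 183/219 = 0.835616, p̂₂ = 239/261 = 0.915709.
Pooled p̂ = (183+239)/(219+261) = 422/480 = 0.879167.
SE = √(0.106233 × 0.00839763) = 0.029868.
z = (0.835616 − 0.915709)/0.029868 = -0.080093/0.029868 = -2.682.
p-value = 2·P(Z > 2.682) ≈ 0.0073.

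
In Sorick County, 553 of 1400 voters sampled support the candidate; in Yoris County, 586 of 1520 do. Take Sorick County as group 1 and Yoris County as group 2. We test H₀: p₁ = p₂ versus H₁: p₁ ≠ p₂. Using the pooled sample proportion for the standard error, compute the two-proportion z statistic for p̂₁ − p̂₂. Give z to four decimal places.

z = 0.5243

p̂₁ = 553/1400 = 0.3950000, p̂₂ = 586/1520 = 0.3855263.
Pooled p̂ = (553+586)/(1400+1520) = 1139/2920 = 0.3900685.
SE = √(0.237915 × 0.00137218) = 0.0180683.
z = (0.3950000 − 0.3855263)/0.0180683 = 0.0094737/0.0180683 = 0.5243.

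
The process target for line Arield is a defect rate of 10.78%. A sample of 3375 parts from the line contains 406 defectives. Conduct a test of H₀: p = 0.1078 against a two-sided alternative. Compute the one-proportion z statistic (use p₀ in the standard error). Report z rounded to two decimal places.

p̂ = 406/3375 ≈ 0.12030.
Standard error under H₀: √(0.1078×0.8922/3375) = 0.00534.
z = (0.12030 − 0.1078)/0.00534 = 0.01250/0.00534 = 2.34.

z = 2.34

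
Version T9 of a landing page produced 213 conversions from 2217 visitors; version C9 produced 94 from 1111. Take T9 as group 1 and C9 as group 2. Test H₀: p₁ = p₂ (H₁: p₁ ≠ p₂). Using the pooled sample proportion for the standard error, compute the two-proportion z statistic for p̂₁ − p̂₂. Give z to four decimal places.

p̂₁ = 213/2217 = 0.096076, p̂₂ = 94/1111 = 0.084608.
Pooled p̂ = (213+94)/(2217+1111) = 307/3328 = 0.092248.
SE = √(0.083738 × 0.00135115) = 0.010637.
z = (0.096076 − 0.084608)/0.010637 = 0.011468/0.010637 = 1.0781.
p-value = 2·P(Z > 1.078) ≈ 0.2810.

z = 1.0781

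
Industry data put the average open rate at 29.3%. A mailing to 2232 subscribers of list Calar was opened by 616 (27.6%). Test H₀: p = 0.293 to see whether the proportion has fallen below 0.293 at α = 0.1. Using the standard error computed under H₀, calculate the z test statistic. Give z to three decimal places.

p̂ = 616/2232 = 0.27599.
SE = √(p₀(1−p₀)/n) = √(0.20715/2232) = 0.00963.
z = (0.27599 − 0.293)/0.00963 = -0.01701/0.00963 = -1.766.
p-value = P(Z < -1.766) ≈ 0.0387; since p < α = 0.1, reject H₀.

z = -1.766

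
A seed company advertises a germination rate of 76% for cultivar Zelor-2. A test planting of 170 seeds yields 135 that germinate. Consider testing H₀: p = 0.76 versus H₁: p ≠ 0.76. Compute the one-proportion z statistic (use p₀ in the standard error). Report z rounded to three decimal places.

z = 1.042

p̂ = 135/170 ≈ 0.79412.
SE = √(p₀(1−p₀)/n) = √(0.1824/170) = 0.03276.
z = (0.79412 − 0.76)/0.03276 = 0.03412/0.03276 = 1.042.
p-value = 2·P(Z > 1.042) ≈ 0.2976.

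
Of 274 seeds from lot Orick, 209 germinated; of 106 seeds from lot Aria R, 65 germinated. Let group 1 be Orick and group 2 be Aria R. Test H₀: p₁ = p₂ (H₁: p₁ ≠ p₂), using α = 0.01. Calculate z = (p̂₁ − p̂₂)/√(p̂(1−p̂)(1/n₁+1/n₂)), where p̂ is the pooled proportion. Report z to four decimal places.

p̂₁ = 209/274 = 0.762774, p̂₂ = 65/106 = 0.613208.
Pooled p̂ = (209+65)/(274+106) = 274/380 = 0.721053.
SE = √(0.201136 × 0.0130836) = 0.051299.
z = (0.762774 − 0.613208)/0.051299 = 0.149566/0.051299 = 2.9156.
Two-sided p-value ≈ 2·Φ(−2.916) = 0.0036; since p < α = 0.01, reject H₀.

z = 2.9156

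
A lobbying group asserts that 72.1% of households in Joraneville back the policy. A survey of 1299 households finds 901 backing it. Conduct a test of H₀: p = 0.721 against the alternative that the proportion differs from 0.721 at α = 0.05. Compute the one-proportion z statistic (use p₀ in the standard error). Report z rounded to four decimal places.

p̂ = 901/1299 ≈ 0.6936105.
SE = √(p₀(1−p₀)/n) = √(0.20116/1299) = 0.0124441.
z = (0.6936105 − 0.721)/0.0124441 = -0.0273895/0.0124441 = -2.2010.
p-value = 2·P(Z > 2.201) ≈ 0.0277; since p < α = 0.05, reject H₀.

z = -2.2010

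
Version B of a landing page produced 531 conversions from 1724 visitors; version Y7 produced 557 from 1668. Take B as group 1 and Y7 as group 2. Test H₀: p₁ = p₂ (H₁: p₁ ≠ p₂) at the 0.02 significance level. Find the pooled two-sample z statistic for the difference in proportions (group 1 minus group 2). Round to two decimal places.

p̂₁ = 531/1724 = 0.3080, p̂₂ = 557/1668 = 0.3339.
Pooled p̂ = (531+557)/(1724+1668) = 1088/3392 = 0.3208.
SE = √(0.217871 × 0.00117957) = 0.0160.
z = (0.3080 − 0.3339)/0.0160 = -0.0259/0.0160 = -1.62.
p-value = 2·P(Z > 1.617) ≈ 0.1058, so at α = 0.02 we fail to reject H₀.

z = -1.62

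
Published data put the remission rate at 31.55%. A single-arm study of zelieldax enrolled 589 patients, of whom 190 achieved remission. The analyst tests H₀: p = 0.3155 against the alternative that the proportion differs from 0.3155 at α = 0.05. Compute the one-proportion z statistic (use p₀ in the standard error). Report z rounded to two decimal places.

z = 0.37

p̂ = 190/589 = 0.3226.
SE = √(p₀(1−p₀)/n) = √(0.21596/589) = 0.0191.
z = (0.3226 − 0.3155)/0.0191 = 0.0071/0.0191 = 0.37.
Two-sided p-value ≈ 2·Φ(−0.370) = 0.7115. With α = 0.05, fail to reject H₀.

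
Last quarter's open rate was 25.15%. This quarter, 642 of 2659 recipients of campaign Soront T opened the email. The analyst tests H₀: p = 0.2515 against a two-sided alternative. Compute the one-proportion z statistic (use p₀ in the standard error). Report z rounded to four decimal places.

p̂ = 642/2659 ≈ 0.2414442.
Standard error under H₀: √(0.2515×0.7485/2659) = 0.0084141.
z = (0.2414442 − 0.2515)/0.0084141 = -0.0100558/0.0084141 = -1.1951.

z = -1.1951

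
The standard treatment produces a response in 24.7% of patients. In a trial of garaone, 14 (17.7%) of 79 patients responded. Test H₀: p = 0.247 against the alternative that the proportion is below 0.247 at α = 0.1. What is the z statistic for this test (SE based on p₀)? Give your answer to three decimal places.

z = -1.438

p̂ = 14/79 = 0.17722.
SE = √(p₀(1−p₀)/n) = √(0.18599/79) = 0.04852.
z = (0.17722 − 0.247)/0.04852 = -0.06978/0.04852 = -1.438.
p-value = P(Z < -1.438) ≈ 0.0752. With α = 0.1, reject H₀.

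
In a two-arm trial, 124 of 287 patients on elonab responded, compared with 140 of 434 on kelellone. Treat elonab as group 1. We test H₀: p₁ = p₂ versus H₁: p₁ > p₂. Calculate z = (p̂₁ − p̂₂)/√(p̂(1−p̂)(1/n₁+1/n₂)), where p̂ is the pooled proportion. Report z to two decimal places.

p̂₁ = 124/287 ≈ 0.43206, p̂₂ = 140/434 ≈ 0.32258.
Pooled p̂ = (124+140)/(287+434) = 264/721 = 0.36616.
SE = √(0.232086 × 0.00578847) = 0.03665.
z = (0.43206 − 0.32258)/0.03665 = 0.10948/0.03665 = 2.99.

z = 2.99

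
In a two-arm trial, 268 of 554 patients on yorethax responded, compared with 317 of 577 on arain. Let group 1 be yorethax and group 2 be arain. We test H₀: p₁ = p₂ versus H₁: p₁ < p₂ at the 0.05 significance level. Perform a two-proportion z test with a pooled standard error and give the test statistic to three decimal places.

p̂₁ = 268/554 = 0.483755, p̂₂ = 317/577 = 0.549393.
Pooled p̂ = (268+317)/(554+577) = 585/1131 = 0.517241.
SE = √(p̂(1−p̂)(1/n₁+1/n₂)) = √(0.517241·0.482759·0.00353816) = √(0.000883487) = 0.029724.
z = (0.483755 − 0.549393)/0.029724 = -0.065638/0.029724 = -2.208.
p-value = P(Z < -2.208) ≈ 0.0136; since p < α = 0.05, reject H₀.

z = -2.208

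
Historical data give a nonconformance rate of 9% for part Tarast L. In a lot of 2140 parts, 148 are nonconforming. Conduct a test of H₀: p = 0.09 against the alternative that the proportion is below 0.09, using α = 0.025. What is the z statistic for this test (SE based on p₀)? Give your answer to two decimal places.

p̂ = 148/2140 = 0.06916.
SE = √(p₀(1−p₀)/n) = √(0.0819/2140) = 0.00619.
z = (0.06916 − 0.09)/0.00619 = -0.02084/0.00619 = -3.37.
p-value = P(Z < -3.369) ≈ 0.0004, so at α = 0.025 we reject H₀.

z = -3.37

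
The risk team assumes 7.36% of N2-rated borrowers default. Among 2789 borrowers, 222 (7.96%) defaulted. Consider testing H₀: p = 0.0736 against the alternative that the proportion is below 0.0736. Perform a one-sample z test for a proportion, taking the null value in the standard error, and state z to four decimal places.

z = 1.2132

p̂ = 222/2789 ≈ 0.079598.
Under H₀, SE = √(0.0736·0.9264/2789) = √(2.44471e-05) = 0.004944.
z = (0.079598 − 0.0736)/0.004944 = 0.005998/0.004944 = 1.2132.
p-value = P(Z < 1.213) ≈ 0.8875.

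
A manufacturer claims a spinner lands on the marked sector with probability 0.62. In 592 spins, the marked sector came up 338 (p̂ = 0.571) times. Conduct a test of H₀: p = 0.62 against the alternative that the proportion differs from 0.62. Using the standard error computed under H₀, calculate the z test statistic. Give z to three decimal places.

p̂ = 338/592 = 0.57095.
SE = √(p₀(1−p₀)/n) = √(0.2356/592) = 0.01995.
z = (0.57095 − 0.62)/0.01995 = -0.04905/0.01995 = -2.459.

z = -2.459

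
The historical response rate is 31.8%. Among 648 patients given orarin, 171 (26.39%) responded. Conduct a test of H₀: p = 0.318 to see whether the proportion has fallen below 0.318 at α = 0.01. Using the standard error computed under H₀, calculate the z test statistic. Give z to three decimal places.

z = -2.958

p̂ = 171/648 = 0.26389.
Under H₀, SE = √(0.318·0.682/648) = √(0.000334685) = 0.01829.
z = (0.26389 − 0.318)/0.01829 = -0.05411/0.01829 = -2.958.
p-value = P(Z < -2.958) ≈ 0.0015; since p < α = 0.01, reject H₀.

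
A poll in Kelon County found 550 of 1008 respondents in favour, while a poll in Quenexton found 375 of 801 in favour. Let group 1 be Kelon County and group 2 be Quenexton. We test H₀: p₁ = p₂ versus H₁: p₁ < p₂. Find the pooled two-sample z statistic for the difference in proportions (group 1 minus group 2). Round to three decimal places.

z = 3.274

p̂₁ = 550/1008 ≈ 0.54563, p̂₂ = 375/801 ≈ 0.46816.
Pooled p̂ = (550+375)/(1008+801) = 925/1809 = 0.51133.
SE = √(0.249872 × 0.0022405) = 0.02366.
z = (0.54563 − 0.46816)/0.02366 = 0.07747/0.02366 = 3.274.
p-value = P(Z < 3.274) ≈ 0.9995.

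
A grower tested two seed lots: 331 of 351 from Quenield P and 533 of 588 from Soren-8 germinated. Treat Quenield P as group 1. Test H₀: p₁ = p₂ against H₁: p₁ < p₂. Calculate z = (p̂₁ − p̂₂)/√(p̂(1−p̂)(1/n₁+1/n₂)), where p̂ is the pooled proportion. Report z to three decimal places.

p̂₁ = 331/351 = 0.94302, p̂₂ = 533/588 = 0.90646.
Pooled p̂ = (331+533)/(351+588) = 864/939 = 0.92013.
SE = √(0.0734926 × 0.00454968) = 0.01829.
z = (0.94302 − 0.90646)/0.01829 = 0.03656/0.01829 = 1.999.
p-value = P(Z < 1.999) ≈ 0.9772.

z = 1.999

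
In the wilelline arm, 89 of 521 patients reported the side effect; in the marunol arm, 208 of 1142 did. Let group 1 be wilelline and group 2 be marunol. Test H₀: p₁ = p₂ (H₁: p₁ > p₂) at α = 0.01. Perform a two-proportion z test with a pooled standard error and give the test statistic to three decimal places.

p̂₁ = 89/521 = 0.17083, p̂₂ = 208/1142 = 0.18214.
Pooled p̂ = (89+208)/(521+1142) = 297/1663 = 0.17859.
SE = √(p̂(1−p̂)(1/n₁+1/n₂)) = √(0.17859·0.82141·0.00279504) = √(0.000410026) = 0.02025.
z = (0.17083 − 0.18214)/0.02025 = -0.01131/0.02025 = -0.559.
p-value = P(Z > -0.559) ≈ 0.7118. With α = 0.01, fail to reject H₀.

z = -0.559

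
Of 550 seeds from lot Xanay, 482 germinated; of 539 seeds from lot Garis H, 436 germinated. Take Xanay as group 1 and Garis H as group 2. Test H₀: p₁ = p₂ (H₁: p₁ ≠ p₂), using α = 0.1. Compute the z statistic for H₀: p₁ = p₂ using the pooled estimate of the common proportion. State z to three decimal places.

z = 3.059

p̂₁ = 482/550 = 0.87636, p̂₂ = 436/539 = 0.80891.
Pooled p̂ = (482+436)/(550+539) = 918/1089 = 0.84298.
SE = √(p̂(1−p̂)(1/n₁+1/n₂)) = √(0.84298·0.15702·0.00367347) = √(0.00048625) = 0.02205.
z = (0.87636 − 0.80891)/0.02205 = 0.06745/0.02205 = 3.059.
p-value = 2·P(Z > 3.059) ≈ 0.0022; since p < α = 0.1, reject H₀.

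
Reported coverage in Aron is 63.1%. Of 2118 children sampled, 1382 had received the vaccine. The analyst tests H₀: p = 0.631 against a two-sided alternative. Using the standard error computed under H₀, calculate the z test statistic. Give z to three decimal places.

p̂ = 1382/2118 ≈ 0.652502.
SE = √(p₀(1−p₀)/n) = √(0.23284/2118) = 0.010485.
z = (0.652502 − 0.631)/0.010485 = 0.021502/0.010485 = 2.051.

z = 2.051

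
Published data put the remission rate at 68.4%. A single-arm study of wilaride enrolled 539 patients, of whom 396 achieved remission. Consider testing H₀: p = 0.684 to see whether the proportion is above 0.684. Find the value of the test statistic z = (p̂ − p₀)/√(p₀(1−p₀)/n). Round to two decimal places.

p̂ = 396/539 ≈ 0.73469.
SE = √(p₀(1−p₀)/n) = √(0.21614/539) = 0.02003.
z = (0.73469 − 0.684)/0.02003 = 0.05069/0.02003 = 2.53.
p-value = P(Z > 2.532) ≈ 0.0057.

z = 2.53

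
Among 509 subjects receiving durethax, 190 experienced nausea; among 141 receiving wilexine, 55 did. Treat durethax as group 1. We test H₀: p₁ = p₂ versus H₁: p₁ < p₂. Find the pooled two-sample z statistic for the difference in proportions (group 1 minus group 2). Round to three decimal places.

p̂₁ = 190/509 = 0.37328, p̂₂ = 55/141 = 0.39007.
Pooled p̂ = (190+55)/(509+141) = 245/650 = 0.37692.
SE = √(0.234852 × 0.00905684) = 0.04612.
z = (0.37328 − 0.39007)/0.04612 = -0.01679/0.04612 = -0.364.

z = -0.364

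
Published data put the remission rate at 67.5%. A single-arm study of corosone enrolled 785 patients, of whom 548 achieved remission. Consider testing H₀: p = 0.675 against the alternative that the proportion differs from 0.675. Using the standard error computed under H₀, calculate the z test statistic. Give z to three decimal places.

p̂ = 548/785 = 0.69809.
Under H₀, SE = √(0.675·0.325/785) = √(0.000279459) = 0.01672.
z = (0.69809 − 0.675)/0.01672 = 0.02309/0.01672 = 1.381.
Two-sided p-value ≈ 2·Φ(−1.381) = 0.1672.

z = 1.381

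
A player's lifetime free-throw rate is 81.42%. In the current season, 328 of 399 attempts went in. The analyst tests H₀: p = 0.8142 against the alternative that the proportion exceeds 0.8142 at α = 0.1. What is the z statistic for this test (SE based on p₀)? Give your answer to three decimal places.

p̂ = 328/399 ≈ 0.822055.
SE = √(p₀(1−p₀)/n) = √(0.15128/399) = 0.019472.
z = (0.822055 − 0.8142)/0.019472 = 0.007855/0.019472 = 0.403.
p-value = P(Z > 0.403) ≈ 0.3433, so at α = 0.1 we fail to reject H₀.

z = 0.403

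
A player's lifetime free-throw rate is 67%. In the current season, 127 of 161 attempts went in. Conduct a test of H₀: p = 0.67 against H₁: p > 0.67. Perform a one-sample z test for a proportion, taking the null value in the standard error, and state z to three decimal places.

p̂ = 127/161 ≈ 0.78882.
Under H₀, SE = √(0.67·0.33/161) = √(0.00137329) = 0.03706.
z = (0.78882 − 0.67)/0.03706 = 0.11882/0.03706 = 3.206.
p-value = P(Z > 3.206) ≈ 0.0007.

z = 3.206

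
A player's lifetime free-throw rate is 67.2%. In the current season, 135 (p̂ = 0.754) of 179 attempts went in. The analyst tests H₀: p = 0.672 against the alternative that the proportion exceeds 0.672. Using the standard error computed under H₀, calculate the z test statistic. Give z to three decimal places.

z = 2.342

p̂ = 135/179 ≈ 0.75419.
SE = √(p₀(1−p₀)/n) = √(0.22042/179) = 0.03509.
z = (0.75419 − 0.672)/0.03509 = 0.08219/0.03509 = 2.342.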